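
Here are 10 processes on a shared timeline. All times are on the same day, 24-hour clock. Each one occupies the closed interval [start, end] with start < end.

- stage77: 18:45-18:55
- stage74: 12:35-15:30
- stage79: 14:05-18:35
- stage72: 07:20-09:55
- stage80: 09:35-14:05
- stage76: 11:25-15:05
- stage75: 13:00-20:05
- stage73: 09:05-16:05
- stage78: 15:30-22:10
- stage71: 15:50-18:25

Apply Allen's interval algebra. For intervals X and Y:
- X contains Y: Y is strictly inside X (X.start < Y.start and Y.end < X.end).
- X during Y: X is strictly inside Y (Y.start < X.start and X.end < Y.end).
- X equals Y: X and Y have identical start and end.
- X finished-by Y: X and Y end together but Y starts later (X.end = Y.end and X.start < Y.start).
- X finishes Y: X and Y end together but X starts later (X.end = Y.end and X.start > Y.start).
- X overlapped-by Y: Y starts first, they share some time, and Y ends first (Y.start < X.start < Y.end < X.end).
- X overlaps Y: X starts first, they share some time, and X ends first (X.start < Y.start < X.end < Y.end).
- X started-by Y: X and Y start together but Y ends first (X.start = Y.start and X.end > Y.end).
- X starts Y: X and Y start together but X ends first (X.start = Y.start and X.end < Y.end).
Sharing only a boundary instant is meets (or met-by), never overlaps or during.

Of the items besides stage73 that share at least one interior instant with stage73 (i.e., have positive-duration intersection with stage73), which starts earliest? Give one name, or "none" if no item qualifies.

Target stage73 = [09:05, 16:05].
stage71 [15:50, 18:25] → overlapped-by → candidate.
stage72 [07:20, 09:55] → overlaps → candidate.
stage74 [12:35, 15:30] → during → candidate.
stage75 [13:00, 20:05] → overlapped-by → candidate.
stage76 [11:25, 15:05] → during → candidate.
stage77 [18:45, 18:55] → after → excluded.
stage78 [15:30, 22:10] → overlapped-by → candidate.
stage79 [14:05, 18:35] → overlapped-by → candidate.
stage80 [09:35, 14:05] → during → candidate.
Among candidates, earliest start is 07:20 → stage72.

stage72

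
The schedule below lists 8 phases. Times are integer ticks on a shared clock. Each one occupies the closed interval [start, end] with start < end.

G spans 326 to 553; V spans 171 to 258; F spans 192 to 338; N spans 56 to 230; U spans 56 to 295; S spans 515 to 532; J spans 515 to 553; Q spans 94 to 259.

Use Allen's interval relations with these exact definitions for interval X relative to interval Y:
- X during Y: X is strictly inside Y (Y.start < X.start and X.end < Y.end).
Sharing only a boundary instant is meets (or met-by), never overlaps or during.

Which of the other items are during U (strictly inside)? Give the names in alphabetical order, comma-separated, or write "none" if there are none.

Q, V

Target U = [56, 295].
F [192, 338] → overlapped-by → no.
G [326, 553] → after → no.
J [515, 553] → after → no.
N [56, 230] → starts → no.
Q [94, 259] → during → yes.
S [515, 532] → after → no.
V [171, 258] → during → yes.
Result: Q, V.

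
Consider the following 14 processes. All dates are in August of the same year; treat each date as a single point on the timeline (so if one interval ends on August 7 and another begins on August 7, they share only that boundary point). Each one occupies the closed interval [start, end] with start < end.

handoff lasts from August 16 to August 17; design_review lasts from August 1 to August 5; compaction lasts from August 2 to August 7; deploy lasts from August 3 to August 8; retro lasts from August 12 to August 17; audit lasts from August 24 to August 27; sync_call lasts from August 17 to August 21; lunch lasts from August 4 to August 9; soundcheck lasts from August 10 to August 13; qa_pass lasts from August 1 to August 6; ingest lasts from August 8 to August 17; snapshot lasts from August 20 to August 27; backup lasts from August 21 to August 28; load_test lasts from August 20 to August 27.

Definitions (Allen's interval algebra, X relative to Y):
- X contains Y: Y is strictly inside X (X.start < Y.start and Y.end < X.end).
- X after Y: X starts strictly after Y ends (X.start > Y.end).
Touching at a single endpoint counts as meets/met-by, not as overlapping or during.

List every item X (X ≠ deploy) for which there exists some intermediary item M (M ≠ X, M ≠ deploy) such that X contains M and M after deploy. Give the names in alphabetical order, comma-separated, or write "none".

backup, ingest

Target deploy = [August 3, August 8].
Intermediaries M with M after deploy: audit, backup, handoff, load_test, retro, snapshot, soundcheck, sync_call.
Via audit — items with X contains audit: backup.
Via backup — items with X contains backup: none.
Via handoff — items with X contains handoff: none.
Via load_test — items with X contains load_test: none.
Via retro — items with X contains retro: none.
Via snapshot — items with X contains snapshot: none.
Via soundcheck — items with X contains soundcheck: ingest.
Via sync_call — items with X contains sync_call: none.
Union: backup, ingest.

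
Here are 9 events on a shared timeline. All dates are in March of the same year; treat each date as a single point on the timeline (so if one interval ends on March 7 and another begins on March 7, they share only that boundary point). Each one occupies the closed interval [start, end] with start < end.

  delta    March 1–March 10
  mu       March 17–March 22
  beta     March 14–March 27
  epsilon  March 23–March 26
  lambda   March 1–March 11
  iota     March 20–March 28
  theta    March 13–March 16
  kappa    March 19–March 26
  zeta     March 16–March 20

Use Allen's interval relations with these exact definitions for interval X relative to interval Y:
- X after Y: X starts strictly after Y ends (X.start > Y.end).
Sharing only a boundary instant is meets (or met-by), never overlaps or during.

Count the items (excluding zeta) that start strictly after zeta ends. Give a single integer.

Target zeta = [March 16, March 20].
beta [March 14, March 27] → contains → no.
delta [March 1, March 10] → before → no.
epsilon [March 23, March 26] → after → counts.
iota [March 20, March 28] → met-by → no.
kappa [March 19, March 26] → overlapped-by → no.
lambda [March 1, March 11] → before → no.
mu [March 17, March 22] → overlapped-by → no.
theta [March 13, March 16] → meets → no.
Total: 1.

1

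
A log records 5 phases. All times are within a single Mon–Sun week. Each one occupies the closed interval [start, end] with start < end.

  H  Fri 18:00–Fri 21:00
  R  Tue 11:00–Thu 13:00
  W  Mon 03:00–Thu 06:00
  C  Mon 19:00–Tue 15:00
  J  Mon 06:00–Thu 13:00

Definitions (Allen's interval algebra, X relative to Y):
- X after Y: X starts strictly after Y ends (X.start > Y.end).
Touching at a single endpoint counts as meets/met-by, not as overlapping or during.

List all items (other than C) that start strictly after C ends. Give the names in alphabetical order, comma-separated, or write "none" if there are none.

Target C = [Mon 19:00, Tue 15:00].
H [Fri 18:00, Fri 21:00] → after → yes.
J [Mon 06:00, Thu 13:00] → contains → no.
R [Tue 11:00, Thu 13:00] → overlapped-by → no.
W [Mon 03:00, Thu 06:00] → contains → no.
Result: H.

H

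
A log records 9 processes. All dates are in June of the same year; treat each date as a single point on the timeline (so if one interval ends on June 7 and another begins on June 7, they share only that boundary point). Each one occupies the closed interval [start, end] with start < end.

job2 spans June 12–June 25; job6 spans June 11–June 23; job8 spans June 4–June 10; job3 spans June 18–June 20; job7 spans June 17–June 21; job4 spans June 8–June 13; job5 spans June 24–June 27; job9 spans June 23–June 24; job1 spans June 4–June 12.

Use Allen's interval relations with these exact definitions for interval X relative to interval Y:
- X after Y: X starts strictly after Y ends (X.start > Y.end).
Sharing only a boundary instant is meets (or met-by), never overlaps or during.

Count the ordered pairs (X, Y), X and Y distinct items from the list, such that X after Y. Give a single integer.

Checking all 72 ordered pairs for relation 'after'; matching pairs in alphabetical order:
(job2, job8): job2 after job8 ✓
(job3, job1): job3 after job1 ✓
(job3, job4): job3 after job4 ✓
(job3, job8): job3 after job8 ✓
(job5, job1): job5 after job1 ✓
(job5, job3): job5 after job3 ✓
(job5, job4): job5 after job4 ✓
(job5, job6): job5 after job6 ✓
(job5, job7): job5 after job7 ✓
(job5, job8): job5 after job8 ✓
(job6, job8): job6 after job8 ✓
(job7, job1): job7 after job1 ✓
(job7, job4): job7 after job4 ✓
(job7, job8): job7 after job8 ✓
(job9, job1): job9 after job1 ✓
(job9, job3): job9 after job3 ✓
(job9, job4): job9 after job4 ✓
(job9, job7): job9 after job7 ✓
(job9, job8): job9 after job8 ✓
Count: 19.

19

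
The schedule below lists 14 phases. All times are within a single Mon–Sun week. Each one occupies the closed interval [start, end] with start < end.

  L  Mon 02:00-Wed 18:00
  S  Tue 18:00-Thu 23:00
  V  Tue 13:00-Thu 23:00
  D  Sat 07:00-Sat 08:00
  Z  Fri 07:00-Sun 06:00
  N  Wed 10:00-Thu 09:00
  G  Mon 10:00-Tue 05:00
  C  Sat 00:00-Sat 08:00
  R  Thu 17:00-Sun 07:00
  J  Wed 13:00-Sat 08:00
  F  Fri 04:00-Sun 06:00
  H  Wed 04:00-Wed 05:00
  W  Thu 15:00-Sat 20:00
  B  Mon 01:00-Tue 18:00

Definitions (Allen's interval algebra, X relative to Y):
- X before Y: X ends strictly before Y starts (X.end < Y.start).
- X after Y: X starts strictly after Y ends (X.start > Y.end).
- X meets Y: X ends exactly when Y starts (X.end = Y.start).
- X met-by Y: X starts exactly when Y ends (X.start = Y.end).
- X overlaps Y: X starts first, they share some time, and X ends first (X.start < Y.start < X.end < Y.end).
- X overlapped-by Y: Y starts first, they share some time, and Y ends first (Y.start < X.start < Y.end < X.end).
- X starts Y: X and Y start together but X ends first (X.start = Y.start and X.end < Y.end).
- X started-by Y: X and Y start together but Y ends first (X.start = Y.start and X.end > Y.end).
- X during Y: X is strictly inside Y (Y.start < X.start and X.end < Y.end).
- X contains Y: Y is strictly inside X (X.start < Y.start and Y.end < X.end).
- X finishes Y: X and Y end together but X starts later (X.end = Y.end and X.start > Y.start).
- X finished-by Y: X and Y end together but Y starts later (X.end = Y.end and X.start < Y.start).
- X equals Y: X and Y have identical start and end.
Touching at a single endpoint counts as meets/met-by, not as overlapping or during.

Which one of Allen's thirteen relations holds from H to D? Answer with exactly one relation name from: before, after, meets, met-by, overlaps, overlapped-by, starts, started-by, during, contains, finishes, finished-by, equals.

before

H = [Wed 04:00, Wed 05:00]; D = [Sat 07:00, Sat 08:00].
Compare endpoints: H.start < D.start, H.start < D.end, H.end < D.start, H.end < D.end.
That pattern is 'before'.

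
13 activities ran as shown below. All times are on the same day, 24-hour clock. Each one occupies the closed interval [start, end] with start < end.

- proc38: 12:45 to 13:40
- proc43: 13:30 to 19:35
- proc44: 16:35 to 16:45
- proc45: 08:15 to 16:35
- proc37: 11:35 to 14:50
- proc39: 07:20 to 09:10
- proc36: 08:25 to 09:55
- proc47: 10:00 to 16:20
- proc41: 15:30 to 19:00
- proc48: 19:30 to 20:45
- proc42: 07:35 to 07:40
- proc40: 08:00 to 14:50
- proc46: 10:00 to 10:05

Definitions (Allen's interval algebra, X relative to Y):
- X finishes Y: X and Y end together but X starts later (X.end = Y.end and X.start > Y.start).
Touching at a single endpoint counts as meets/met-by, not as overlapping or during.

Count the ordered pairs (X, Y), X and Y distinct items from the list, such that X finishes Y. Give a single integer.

1

Checking all 156 ordered pairs for relation 'finishes'; matching pairs in alphabetical order:
(proc37, proc40): proc37 finishes proc40 ✓
Count: 1.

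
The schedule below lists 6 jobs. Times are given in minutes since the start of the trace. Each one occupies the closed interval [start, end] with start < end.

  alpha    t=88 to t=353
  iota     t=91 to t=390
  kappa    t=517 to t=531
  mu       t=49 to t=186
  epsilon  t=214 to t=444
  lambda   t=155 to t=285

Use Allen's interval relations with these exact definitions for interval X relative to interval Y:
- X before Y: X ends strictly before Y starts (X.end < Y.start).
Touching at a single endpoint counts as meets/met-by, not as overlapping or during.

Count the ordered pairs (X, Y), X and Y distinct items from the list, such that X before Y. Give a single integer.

Checking all 30 ordered pairs for relation 'before'; matching pairs in alphabetical order:
(alpha, kappa): alpha before kappa ✓
(epsilon, kappa): epsilon before kappa ✓
(iota, kappa): iota before kappa ✓
(lambda, kappa): lambda before kappa ✓
(mu, epsilon): mu before epsilon ✓
(mu, kappa): mu before kappa ✓
Count: 6.

6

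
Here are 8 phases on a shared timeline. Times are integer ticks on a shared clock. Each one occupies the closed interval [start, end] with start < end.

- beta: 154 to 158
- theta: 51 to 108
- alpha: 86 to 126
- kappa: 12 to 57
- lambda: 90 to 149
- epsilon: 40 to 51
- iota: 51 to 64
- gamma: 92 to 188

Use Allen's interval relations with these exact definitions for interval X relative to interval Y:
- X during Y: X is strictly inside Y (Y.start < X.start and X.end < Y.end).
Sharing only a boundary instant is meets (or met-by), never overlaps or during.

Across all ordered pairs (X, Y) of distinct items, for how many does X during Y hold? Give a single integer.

Checking all 56 ordered pairs for relation 'during'; matching pairs in alphabetical order:
(beta, gamma): beta during gamma ✓
(epsilon, kappa): epsilon during kappa ✓
Count: 2.

2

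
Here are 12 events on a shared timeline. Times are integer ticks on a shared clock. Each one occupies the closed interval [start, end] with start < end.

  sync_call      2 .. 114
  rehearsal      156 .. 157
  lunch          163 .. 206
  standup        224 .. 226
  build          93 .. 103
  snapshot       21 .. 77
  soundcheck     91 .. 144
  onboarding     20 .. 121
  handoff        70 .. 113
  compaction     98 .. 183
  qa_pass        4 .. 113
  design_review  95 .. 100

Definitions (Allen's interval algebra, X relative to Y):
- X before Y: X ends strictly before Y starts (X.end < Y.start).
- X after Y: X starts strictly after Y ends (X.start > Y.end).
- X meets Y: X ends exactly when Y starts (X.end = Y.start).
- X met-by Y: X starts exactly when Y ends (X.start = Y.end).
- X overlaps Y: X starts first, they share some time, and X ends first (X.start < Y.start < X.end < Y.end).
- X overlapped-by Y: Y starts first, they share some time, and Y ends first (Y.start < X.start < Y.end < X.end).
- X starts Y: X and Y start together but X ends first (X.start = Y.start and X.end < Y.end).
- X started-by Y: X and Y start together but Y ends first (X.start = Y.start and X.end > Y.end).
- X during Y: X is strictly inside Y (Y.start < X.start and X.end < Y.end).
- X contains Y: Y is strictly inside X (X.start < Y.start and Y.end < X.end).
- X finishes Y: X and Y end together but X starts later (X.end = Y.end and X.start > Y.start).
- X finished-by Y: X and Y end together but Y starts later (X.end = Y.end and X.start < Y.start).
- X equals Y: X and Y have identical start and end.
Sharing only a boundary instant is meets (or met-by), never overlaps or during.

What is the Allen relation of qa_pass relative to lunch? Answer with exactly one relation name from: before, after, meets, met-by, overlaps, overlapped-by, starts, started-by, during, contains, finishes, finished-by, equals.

qa_pass = [4, 113]; lunch = [163, 206].
Compare endpoints: qa_pass.start < lunch.start, qa_pass.start < lunch.end, qa_pass.end < lunch.start, qa_pass.end < lunch.end.
That pattern is 'before'.

before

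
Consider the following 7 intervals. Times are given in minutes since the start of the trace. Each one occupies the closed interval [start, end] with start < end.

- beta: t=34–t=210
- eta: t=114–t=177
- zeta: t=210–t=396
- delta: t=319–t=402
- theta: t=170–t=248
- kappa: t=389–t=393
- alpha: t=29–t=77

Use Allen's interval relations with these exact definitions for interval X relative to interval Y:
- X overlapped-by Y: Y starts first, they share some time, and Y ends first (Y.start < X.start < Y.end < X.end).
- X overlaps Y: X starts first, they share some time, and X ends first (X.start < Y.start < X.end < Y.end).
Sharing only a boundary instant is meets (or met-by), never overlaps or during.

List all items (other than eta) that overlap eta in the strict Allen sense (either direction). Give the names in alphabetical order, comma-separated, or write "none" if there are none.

theta

Target eta = [t=114, t=177].
alpha [t=29, t=77] → before → no.
beta [t=34, t=210] → contains → no.
delta [t=319, t=402] → after → no.
kappa [t=389, t=393] → after → no.
theta [t=170, t=248] → overlapped-by → yes.
zeta [t=210, t=396] → after → no.
Result: theta.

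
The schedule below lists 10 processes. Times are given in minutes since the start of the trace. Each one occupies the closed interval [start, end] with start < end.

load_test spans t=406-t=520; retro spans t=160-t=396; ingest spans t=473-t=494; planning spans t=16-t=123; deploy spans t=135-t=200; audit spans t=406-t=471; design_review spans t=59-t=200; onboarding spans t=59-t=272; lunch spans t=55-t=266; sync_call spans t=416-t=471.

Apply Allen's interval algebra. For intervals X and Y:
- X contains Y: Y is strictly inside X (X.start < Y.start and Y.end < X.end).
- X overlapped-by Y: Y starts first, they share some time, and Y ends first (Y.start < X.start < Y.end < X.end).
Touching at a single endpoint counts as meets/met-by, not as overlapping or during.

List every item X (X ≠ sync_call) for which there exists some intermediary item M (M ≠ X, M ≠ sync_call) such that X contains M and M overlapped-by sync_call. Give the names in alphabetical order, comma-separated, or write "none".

Target sync_call = [t=416, t=471].
Intermediaries M with M overlapped-by sync_call: none.
Union: none.

none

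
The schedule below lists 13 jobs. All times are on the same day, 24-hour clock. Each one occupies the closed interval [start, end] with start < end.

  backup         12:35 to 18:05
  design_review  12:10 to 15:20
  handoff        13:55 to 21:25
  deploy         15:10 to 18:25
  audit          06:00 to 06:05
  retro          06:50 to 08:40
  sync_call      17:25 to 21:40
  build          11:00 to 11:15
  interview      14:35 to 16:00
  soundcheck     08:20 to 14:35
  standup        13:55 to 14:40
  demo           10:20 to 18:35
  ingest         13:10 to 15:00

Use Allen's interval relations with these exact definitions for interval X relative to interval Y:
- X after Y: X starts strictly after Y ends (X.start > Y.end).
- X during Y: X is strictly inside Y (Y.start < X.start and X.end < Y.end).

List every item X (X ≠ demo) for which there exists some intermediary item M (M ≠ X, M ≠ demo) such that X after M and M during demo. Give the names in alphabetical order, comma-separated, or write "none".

backup, deploy, design_review, handoff, ingest, interview, standup, sync_call

Target demo = [10:20, 18:35].
Intermediaries M with M during demo: backup, build, deploy, design_review, ingest, interview, standup.
Via backup — items with X after backup: none.
Via build — items with X after build: backup, deploy, design_review, handoff, ingest, interview, standup, sync_call.
Via deploy — items with X after deploy: none.
Via design_review — items with X after design_review: sync_call.
Via ingest — items with X after ingest: deploy, sync_call.
Via interview — items with X after interview: sync_call.
Via standup — items with X after standup: deploy, sync_call.
Union: backup, deploy, design_review, handoff, ingest, interview, standup, sync_call.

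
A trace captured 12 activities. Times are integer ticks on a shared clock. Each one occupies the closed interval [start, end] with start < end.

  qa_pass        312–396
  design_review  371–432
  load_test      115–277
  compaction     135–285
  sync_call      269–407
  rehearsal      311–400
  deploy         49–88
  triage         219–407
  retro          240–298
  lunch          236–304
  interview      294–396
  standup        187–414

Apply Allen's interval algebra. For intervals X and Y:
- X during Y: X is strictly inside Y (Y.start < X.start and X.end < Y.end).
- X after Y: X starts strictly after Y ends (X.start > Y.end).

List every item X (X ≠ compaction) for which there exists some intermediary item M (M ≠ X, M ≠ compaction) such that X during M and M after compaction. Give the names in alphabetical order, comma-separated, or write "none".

Target compaction = [135, 285].
Intermediaries M with M after compaction: design_review, interview, qa_pass, rehearsal.
Via design_review — items with X during design_review: none.
Via interview — items with X during interview: none.
Via qa_pass — items with X during qa_pass: none.
Via rehearsal — items with X during rehearsal: qa_pass.
Union: qa_pass.

qa_pass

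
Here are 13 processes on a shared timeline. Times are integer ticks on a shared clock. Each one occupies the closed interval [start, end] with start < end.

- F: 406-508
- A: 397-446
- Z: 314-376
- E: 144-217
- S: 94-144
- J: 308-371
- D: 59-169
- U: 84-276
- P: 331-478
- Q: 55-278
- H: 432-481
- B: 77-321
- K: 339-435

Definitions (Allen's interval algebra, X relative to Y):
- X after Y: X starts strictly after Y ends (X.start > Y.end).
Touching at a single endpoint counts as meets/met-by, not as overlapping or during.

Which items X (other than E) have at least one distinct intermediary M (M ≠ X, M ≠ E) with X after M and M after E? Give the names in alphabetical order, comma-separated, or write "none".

A, F, H

Target E = [144, 217].
Intermediaries M with M after E: A, F, H, J, K, P, Z.
Via A — items with X after A: none.
Via F — items with X after F: none.
Via H — items with X after H: none.
Via J — items with X after J: A, F, H.
Via K — items with X after K: none.
Via P — items with X after P: none.
Via Z — items with X after Z: A, F, H.
Union: A, F, H.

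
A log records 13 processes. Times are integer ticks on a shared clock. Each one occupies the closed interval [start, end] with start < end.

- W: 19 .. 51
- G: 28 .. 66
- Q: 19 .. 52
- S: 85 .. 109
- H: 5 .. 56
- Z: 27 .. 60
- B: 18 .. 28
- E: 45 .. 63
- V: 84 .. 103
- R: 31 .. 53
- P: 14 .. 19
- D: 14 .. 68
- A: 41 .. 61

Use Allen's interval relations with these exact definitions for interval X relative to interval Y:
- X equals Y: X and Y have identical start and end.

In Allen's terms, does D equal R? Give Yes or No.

No

D = [14, 68], R = [31, 53].
Actual relation of D to R: contains.
Asked whether 'equals' holds → No.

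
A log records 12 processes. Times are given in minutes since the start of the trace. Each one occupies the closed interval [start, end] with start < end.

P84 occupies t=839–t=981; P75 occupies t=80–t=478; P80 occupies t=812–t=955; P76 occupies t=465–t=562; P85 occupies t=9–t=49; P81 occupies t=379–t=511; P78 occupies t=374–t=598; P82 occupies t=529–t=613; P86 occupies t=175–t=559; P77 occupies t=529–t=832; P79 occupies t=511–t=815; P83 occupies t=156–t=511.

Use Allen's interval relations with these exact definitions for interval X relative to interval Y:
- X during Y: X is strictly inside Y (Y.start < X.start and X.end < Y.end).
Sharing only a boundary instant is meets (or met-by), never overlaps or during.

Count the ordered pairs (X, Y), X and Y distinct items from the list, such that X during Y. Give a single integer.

Checking all 132 ordered pairs for relation 'during'; matching pairs in alphabetical order:
(P76, P78): P76 during P78 ✓
(P81, P78): P81 during P78 ✓
(P81, P86): P81 during P86 ✓
(P82, P79): P82 during P79 ✓
Count: 4.

4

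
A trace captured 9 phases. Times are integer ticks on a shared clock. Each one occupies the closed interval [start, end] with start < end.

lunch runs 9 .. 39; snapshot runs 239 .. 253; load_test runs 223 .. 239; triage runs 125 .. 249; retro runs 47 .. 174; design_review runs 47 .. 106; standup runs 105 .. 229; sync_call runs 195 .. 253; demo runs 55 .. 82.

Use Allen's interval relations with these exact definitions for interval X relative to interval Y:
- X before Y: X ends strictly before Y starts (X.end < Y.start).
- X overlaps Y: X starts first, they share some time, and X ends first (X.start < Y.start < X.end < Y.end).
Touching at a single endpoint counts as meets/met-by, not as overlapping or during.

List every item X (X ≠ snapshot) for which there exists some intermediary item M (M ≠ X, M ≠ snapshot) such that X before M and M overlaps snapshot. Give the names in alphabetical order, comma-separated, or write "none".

demo, design_review, lunch

Target snapshot = [239, 253].
Intermediaries M with M overlaps snapshot: triage.
Via triage — items with X before triage: demo, design_review, lunch.
Union: demo, design_review, lunch.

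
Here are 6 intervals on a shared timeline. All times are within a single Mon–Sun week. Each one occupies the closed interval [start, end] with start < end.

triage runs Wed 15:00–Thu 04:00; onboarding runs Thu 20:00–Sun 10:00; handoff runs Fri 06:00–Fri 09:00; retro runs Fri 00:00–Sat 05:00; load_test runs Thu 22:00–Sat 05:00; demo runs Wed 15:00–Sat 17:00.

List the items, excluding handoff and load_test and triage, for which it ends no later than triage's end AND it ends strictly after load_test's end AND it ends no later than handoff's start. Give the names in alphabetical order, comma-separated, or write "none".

Conditions: its end is no later than triage's end (X.end <= Thu 04:00) AND its end is strictly after load_test's end (X.end > Sat 05:00) AND its end is no later than handoff's start (X.end <= Fri 06:00).
demo: end Sat 17:00 <= Thu 04:00? ✗; end Sat 17:00 > Sat 05:00? ✓; end Sat 17:00 <= Fri 06:00? ✗ → no.
onboarding: end Sun 10:00 <= Thu 04:00? ✗; end Sun 10:00 > Sat 05:00? ✓; end Sun 10:00 <= Fri 06:00? ✗ → no.
retro: end Sat 05:00 <= Thu 04:00? ✗; end Sat 05:00 > Sat 05:00? ✗; end Sat 05:00 <= Fri 06:00? ✗ → no.
Result: none.

none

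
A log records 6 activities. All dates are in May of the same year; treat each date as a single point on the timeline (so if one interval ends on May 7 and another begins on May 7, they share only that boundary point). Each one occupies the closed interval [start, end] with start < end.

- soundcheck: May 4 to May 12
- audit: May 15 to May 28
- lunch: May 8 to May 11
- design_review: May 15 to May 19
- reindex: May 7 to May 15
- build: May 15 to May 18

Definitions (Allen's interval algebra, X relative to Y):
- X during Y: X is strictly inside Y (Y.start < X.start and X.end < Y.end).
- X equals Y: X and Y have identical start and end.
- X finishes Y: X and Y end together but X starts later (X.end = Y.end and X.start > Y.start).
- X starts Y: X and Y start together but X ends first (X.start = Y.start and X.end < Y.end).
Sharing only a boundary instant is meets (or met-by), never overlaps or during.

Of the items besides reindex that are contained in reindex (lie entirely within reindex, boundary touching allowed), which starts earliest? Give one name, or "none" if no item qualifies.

lunch

Target reindex = [May 7, May 15].
audit [May 15, May 28] → met-by → excluded.
build [May 15, May 18] → met-by → excluded.
design_review [May 15, May 19] → met-by → excluded.
lunch [May 8, May 11] → during → candidate.
soundcheck [May 4, May 12] → overlaps → excluded.
Among candidates, earliest start is May 8 → lunch.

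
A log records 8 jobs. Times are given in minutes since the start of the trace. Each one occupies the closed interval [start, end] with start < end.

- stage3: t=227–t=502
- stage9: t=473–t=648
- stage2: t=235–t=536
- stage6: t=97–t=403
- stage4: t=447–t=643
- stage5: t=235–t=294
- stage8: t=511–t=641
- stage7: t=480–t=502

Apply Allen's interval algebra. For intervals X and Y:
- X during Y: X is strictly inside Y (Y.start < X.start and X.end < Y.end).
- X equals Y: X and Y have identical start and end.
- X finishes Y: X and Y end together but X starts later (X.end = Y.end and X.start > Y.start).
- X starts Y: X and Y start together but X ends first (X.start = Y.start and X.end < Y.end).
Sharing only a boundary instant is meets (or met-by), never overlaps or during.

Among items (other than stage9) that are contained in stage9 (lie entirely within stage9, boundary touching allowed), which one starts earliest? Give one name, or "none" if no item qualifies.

stage7

Target stage9 = [t=473, t=648].
stage2 [t=235, t=536] → overlaps → excluded.
stage3 [t=227, t=502] → overlaps → excluded.
stage4 [t=447, t=643] → overlaps → excluded.
stage5 [t=235, t=294] → before → excluded.
stage6 [t=97, t=403] → before → excluded.
stage7 [t=480, t=502] → during → candidate.
stage8 [t=511, t=641] → during → candidate.
Among candidates, earliest start is t=480 → stage7.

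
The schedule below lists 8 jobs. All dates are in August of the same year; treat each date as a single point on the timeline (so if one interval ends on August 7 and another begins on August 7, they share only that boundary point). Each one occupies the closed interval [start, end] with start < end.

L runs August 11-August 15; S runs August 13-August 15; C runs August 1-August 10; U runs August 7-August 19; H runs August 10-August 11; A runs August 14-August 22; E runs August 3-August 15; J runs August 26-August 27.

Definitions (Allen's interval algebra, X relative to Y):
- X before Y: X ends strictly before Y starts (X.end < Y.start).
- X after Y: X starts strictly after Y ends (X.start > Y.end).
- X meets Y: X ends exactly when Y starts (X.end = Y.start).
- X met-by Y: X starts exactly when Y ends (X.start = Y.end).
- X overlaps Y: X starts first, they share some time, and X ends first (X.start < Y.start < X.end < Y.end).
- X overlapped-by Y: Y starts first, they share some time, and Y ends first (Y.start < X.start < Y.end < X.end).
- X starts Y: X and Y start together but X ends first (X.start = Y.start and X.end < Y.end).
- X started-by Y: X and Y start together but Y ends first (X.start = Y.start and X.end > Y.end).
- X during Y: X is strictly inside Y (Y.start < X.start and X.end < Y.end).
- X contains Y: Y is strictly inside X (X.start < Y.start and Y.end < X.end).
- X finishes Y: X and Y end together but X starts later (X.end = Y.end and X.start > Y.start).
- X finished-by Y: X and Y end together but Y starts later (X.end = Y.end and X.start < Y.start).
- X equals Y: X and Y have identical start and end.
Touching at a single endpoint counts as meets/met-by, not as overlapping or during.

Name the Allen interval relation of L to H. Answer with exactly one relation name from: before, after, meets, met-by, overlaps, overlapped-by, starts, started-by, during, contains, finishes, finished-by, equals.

met-by

L = [August 11, August 15]; H = [August 10, August 11].
Compare endpoints: L.start > H.start, L.start = H.end, L.end > H.start, L.end > H.end.
That pattern is 'met-by'.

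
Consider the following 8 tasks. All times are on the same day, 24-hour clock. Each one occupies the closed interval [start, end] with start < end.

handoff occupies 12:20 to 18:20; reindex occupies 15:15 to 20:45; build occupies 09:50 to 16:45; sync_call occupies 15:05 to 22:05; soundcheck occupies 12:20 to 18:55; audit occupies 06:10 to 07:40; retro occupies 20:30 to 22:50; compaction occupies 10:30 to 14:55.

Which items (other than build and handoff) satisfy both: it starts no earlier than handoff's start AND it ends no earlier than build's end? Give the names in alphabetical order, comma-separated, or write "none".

Conditions: its start is no earlier than handoff's start (X.start >= 12:20) AND its end is no earlier than build's end (X.end >= 16:45).
audit: start 06:10 >= 12:20? ✗; end 07:40 >= 16:45? ✗ → no.
compaction: start 10:30 >= 12:20? ✗; end 14:55 >= 16:45? ✗ → no.
reindex: start 15:15 >= 12:20? ✓; end 20:45 >= 16:45? ✓ → yes.
retro: start 20:30 >= 12:20? ✓; end 22:50 >= 16:45? ✓ → yes.
soundcheck: start 12:20 >= 12:20? ✓; end 18:55 >= 16:45? ✓ → yes.
sync_call: start 15:05 >= 12:20? ✓; end 22:05 >= 16:45? ✓ → yes.
Result: reindex, retro, soundcheck, sync_call.

reindex, retro, soundcheck, sync_call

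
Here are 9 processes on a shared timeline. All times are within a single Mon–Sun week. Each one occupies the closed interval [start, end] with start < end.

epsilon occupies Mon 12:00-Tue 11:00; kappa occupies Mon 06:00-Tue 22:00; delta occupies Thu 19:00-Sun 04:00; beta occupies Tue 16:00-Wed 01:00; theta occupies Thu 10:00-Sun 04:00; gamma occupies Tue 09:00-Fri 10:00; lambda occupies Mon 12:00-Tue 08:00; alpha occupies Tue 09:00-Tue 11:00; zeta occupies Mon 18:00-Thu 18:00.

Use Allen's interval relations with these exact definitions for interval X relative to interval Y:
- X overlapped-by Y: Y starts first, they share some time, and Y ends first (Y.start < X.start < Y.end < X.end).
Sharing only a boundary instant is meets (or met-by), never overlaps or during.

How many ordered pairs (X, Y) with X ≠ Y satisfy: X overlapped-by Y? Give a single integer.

10

Checking all 72 ordered pairs for relation 'overlapped-by'; matching pairs in alphabetical order:
(beta, kappa): beta overlapped-by kappa ✓
(delta, gamma): delta overlapped-by gamma ✓
(gamma, epsilon): gamma overlapped-by epsilon ✓
(gamma, kappa): gamma overlapped-by kappa ✓
(gamma, zeta): gamma overlapped-by zeta ✓
(theta, gamma): theta overlapped-by gamma ✓
(theta, zeta): theta overlapped-by zeta ✓
(zeta, epsilon): zeta overlapped-by epsilon ✓
(zeta, kappa): zeta overlapped-by kappa ✓
(zeta, lambda): zeta overlapped-by lambda ✓
Count: 10.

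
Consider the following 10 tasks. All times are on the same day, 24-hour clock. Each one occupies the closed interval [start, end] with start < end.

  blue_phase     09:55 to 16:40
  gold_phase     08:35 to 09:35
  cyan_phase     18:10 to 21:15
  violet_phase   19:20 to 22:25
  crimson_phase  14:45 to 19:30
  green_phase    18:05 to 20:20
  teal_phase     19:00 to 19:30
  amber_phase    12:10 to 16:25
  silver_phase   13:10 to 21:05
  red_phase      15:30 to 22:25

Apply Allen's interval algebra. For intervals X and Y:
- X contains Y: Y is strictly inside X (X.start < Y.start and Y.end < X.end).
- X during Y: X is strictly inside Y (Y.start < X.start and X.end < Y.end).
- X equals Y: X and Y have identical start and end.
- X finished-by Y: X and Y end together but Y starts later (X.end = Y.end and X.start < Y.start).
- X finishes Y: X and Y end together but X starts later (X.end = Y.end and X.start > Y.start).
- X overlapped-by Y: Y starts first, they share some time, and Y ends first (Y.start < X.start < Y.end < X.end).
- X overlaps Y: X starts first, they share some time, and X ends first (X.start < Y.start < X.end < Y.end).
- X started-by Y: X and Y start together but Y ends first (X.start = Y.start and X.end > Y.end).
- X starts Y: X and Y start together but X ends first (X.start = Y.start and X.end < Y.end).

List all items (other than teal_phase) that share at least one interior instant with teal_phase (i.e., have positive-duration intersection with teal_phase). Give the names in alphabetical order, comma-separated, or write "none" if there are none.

crimson_phase, cyan_phase, green_phase, red_phase, silver_phase, violet_phase

Target teal_phase = [19:00, 19:30].
amber_phase [12:10, 16:25] → before → no.
blue_phase [09:55, 16:40] → before → no.
crimson_phase [14:45, 19:30] → finished-by → yes.
cyan_phase [18:10, 21:15] → contains → yes.
gold_phase [08:35, 09:35] → before → no.
green_phase [18:05, 20:20] → contains → yes.
red_phase [15:30, 22:25] → contains → yes.
silver_phase [13:10, 21:05] → contains → yes.
violet_phase [19:20, 22:25] → overlapped-by → yes.
Result: crimson_phase, cyan_phase, green_phase, red_phase, silver_phase, violet_phase.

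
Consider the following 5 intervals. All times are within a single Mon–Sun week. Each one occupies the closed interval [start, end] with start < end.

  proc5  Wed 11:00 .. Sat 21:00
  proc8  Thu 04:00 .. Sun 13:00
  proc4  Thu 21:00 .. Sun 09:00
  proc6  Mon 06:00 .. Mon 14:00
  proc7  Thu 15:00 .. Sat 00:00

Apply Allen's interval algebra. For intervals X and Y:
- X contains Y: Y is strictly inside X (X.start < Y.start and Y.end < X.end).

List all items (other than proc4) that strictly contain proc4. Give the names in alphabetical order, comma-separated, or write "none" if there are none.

proc8

Target proc4 = [Thu 21:00, Sun 09:00].
proc5 [Wed 11:00, Sat 21:00] → overlaps → no.
proc6 [Mon 06:00, Mon 14:00] → before → no.
proc7 [Thu 15:00, Sat 00:00] → overlaps → no.
proc8 [Thu 04:00, Sun 13:00] → contains → yes.
Result: proc8.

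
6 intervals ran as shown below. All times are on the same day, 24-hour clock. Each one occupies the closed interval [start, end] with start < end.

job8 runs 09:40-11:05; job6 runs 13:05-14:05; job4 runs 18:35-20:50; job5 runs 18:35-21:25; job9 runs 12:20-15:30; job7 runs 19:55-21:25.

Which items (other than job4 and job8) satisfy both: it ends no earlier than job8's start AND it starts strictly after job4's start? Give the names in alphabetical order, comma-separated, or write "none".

Conditions: its end is no earlier than job8's start (X.end >= 09:40) AND its start is strictly after job4's start (X.start > 18:35).
job5: end 21:25 >= 09:40? ✓; start 18:35 > 18:35? ✗ → no.
job6: end 14:05 >= 09:40? ✓; start 13:05 > 18:35? ✗ → no.
job7: end 21:25 >= 09:40? ✓; start 19:55 > 18:35? ✓ → yes.
job9: end 15:30 >= 09:40? ✓; start 12:20 > 18:35? ✗ → no.
Result: job7.

job7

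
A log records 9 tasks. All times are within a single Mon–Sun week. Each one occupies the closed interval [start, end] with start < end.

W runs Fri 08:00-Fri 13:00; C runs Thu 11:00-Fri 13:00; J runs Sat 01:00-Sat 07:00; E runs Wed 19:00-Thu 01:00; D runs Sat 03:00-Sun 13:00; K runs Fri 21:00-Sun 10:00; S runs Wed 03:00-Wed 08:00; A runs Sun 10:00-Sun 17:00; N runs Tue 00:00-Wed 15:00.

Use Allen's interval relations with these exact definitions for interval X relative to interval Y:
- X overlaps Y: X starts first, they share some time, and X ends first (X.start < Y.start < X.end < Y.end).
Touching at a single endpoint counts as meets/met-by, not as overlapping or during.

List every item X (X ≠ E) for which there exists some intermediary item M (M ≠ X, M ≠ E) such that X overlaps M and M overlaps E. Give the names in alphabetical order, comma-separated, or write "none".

none

Target E = [Wed 19:00, Thu 01:00].
Intermediaries M with M overlaps E: none.
Union: none.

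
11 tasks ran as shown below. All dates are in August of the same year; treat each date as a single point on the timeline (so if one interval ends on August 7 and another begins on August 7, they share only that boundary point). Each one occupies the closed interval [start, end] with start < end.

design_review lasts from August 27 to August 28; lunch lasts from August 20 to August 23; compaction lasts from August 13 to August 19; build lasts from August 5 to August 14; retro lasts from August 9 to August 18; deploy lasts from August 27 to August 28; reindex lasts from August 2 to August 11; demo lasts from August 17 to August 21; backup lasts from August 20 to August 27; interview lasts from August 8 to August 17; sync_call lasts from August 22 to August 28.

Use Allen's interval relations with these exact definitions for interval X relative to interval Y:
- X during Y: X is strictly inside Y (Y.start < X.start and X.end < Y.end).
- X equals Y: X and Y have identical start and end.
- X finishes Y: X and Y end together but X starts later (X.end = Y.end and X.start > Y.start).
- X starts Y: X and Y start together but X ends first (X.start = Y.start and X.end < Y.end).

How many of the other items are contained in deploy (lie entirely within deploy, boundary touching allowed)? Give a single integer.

Target deploy = [August 27, August 28].
backup [August 20, August 27] → meets → no.
build [August 5, August 14] → before → no.
compaction [August 13, August 19] → before → no.
demo [August 17, August 21] → before → no.
design_review [August 27, August 28] → equals → counts.
interview [August 8, August 17] → before → no.
lunch [August 20, August 23] → before → no.
reindex [August 2, August 11] → before → no.
retro [August 9, August 18] → before → no.
sync_call [August 22, August 28] → finished-by → no.
Total: 1.

1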